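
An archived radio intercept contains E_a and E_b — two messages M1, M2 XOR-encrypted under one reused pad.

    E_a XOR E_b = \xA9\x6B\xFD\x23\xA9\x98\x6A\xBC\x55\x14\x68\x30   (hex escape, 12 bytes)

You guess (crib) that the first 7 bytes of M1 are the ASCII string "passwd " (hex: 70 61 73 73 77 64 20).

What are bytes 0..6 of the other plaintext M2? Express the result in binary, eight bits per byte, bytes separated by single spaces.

Since E_a ⊕ E_b = M1 ⊕ M2, XORing with the guessed M1 bytes yields the corresponding M2 bytes: M2 = (E_a ⊕ E_b) ⊕ M1.
a9 XOR 70 = d9
6b XOR 61 = 0a
fd XOR 73 = 8e
23 XOR 73 = 50
a9 XOR 77 = de
98 XOR 64 = fc
6a XOR 20 = 4a

11011001 00001010 10001110 01010000 11011110 11111100 01001010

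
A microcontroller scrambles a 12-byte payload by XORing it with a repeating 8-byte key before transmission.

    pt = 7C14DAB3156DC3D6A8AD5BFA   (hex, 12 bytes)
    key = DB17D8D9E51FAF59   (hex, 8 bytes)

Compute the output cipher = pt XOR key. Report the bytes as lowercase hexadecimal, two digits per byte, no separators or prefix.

a703026af0726c8f73ba8323

The 8-byte key repeats, so the effective keystream is db 17 d8 d9 e5 1f af 59 db 17 d8 d9.
byte 0: 7c xor db = a7
byte 1: 14 xor 17 = 03
byte 2: da xor d8 = 02
byte 3: b3 xor d9 = 6a
byte 4: 15 xor e5 = f0
byte 5: 6d xor 1f = 72
byte 6: c3 xor af = 6c
byte 7: d6 xor 59 = 8f
byte 8: a8 xor db = 73
byte 9: ad xor 17 = ba
byte 10: 5b xor d8 = 83
byte 11: fa xor d9 = 23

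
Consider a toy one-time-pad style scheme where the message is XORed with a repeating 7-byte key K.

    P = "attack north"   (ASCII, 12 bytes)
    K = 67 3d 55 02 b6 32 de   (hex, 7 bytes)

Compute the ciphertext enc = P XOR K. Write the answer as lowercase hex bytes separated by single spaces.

The 7-byte key repeats, so the effective keystream is 67 3d 55 02 b6 32 de 67 3d 55 02 b6.
byte 0: 61 ^ 67 = 06
byte 1: 74 ^ 3d = 49
byte 2: 74 ^ 55 = 21
byte 3: 61 ^ 02 = 63
byte 4: 63 ^ b6 = d5
byte 5: 6b ^ 32 = 59
byte 6: 20 ^ de = fe
byte 7: 6e ^ 67 = 09
byte 8: 6f ^ 3d = 52
byte 9: 72 ^ 55 = 27
byte 10: 74 ^ 02 = 76
byte 11: 68 ^ b6 = de

06 49 21 63 d5 59 fe 09 52 27 76 de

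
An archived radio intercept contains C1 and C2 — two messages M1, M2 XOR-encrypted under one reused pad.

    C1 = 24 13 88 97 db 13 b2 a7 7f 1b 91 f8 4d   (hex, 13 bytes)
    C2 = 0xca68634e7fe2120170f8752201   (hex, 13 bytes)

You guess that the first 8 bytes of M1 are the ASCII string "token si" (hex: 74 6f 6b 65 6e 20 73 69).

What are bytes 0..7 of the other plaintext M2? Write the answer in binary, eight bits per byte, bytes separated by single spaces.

10011010 00010100 10000000 10111100 11001010 11010001 11010011 11001111

First, C1 ⊕ C2 = (M1 ⊕ K) ⊕ (M2 ⊕ K) = M1 ⊕ M2, so the key drops out. Then M2 = (M1 ⊕ M2) ⊕ M1 over the first 8 bytes.
byte 0: (24 XOR ca) XOR 74 = ee XOR 74 = 9a
byte 1: (13 XOR 68) XOR 6f = 7b XOR 6f = 14
byte 2: (88 XOR 63) XOR 6b = eb XOR 6b = 80
byte 3: (97 XOR 4e) XOR 65 = d9 XOR 65 = bc
byte 4: (db XOR 7f) XOR 6e = a4 XOR 6e = ca
byte 5: (13 XOR e2) XOR 20 = f1 XOR 20 = d1
byte 6: (b2 XOR 12) XOR 73 = a0 XOR 73 = d3
byte 7: (a7 XOR 01) XOR 69 = a6 XOR 69 = cf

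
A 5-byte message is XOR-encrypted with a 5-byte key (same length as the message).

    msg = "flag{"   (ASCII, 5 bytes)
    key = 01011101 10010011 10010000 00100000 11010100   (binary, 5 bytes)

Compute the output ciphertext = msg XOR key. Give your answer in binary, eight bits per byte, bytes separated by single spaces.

00111011 11111111 11110001 01000111 10101111

XOR is its own inverse, so applying the key byte-wise gives the result directly.
01100110 ^ 01011101 = 00111011
01101100 ^ 10010011 = 11111111
01100001 ^ 10010000 = 11110001
01100111 ^ 00100000 = 01000111
01111011 ^ 11010100 = 10101111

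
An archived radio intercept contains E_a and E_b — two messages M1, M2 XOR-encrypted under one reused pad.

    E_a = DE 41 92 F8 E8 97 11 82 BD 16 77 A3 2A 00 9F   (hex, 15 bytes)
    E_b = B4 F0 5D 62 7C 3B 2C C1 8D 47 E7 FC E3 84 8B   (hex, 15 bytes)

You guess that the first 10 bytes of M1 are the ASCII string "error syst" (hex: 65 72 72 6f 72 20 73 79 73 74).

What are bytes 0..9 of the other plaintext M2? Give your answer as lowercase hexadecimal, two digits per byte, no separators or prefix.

0fc3bdf5e68c4e3a4325

First, E_a ⊕ E_b = (M1 ⊕ K) ⊕ (M2 ⊕ K) = M1 ⊕ M2, so the key drops out. Then M2 = (M1 ⊕ M2) ⊕ M1 over the first 10 bytes.
byte 0: (de XOR b4) XOR 65 = 6a XOR 65 = 0f
byte 1: (41 XOR f0) XOR 72 = b1 XOR 72 = c3
byte 2: (92 XOR 5d) XOR 72 = cf XOR 72 = bd
byte 3: (f8 XOR 62) XOR 6f = 9a XOR 6f = f5
byte 4: (e8 XOR 7c) XOR 72 = 94 XOR 72 = e6
byte 5: (97 XOR 3b) XOR 20 = ac XOR 20 = 8c
byte 6: (11 XOR 2c) XOR 73 = 3d XOR 73 = 4e
byte 7: (82 XOR c1) XOR 79 = 43 XOR 79 = 3a
byte 8: (bd XOR 8d) XOR 73 = 30 XOR 73 = 43
byte 9: (16 XOR 47) XOR 74 = 51 XOR 74 = 25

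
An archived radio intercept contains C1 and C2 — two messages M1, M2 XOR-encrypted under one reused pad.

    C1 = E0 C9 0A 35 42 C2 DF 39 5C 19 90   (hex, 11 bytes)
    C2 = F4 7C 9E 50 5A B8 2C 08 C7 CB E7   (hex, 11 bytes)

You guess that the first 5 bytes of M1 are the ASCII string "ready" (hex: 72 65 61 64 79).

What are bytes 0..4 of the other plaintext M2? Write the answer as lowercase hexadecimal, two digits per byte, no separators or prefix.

66d0f50161

First, C1 ⊕ C2 = (M1 ⊕ K) ⊕ (M2 ⊕ K) = M1 ⊕ M2, so the key drops out. Then M2 = (M1 ⊕ M2) ⊕ M1 over the first 5 bytes.
byte 0: (e0 ^ f4) ^ 72 = 14 ^ 72 = 66
byte 1: (c9 ^ 7c) ^ 65 = b5 ^ 65 = d0
byte 2: (0a ^ 9e) ^ 61 = 94 ^ 61 = f5
byte 3: (35 ^ 50) ^ 64 = 65 ^ 64 = 01
byte 4: (42 ^ 5a) ^ 79 = 18 ^ 79 = 61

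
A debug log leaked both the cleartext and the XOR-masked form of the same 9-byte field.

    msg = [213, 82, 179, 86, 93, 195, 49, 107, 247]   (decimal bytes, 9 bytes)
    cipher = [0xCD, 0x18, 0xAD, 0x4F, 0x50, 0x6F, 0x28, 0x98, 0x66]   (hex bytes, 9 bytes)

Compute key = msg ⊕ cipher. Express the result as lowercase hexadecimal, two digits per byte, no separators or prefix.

184a1e190dac19f391

Since cipher = msg ⊕ key, XORing both sides with msg gives key = msg ⊕ cipher.
11010101 ⊕ 11001101 = 00011000
01010010 ⊕ 00011000 = 01001010
10110011 ⊕ 10101101 = 00011110
01010110 ⊕ 01001111 = 00011001
01011101 ⊕ 01010000 = 00001101
11000011 ⊕ 01101111 = 10101100
00110001 ⊕ 00101000 = 00011001
01101011 ⊕ 10011000 = 11110011
11110111 ⊕ 01100110 = 10010001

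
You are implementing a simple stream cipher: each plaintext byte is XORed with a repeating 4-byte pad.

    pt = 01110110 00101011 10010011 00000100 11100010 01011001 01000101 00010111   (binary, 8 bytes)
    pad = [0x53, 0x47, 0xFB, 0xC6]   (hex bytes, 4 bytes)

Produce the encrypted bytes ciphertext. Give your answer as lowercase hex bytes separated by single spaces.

25 6c 68 c2 b1 1e be d1

The 4-byte key repeats, so the effective keystream is 53 47 fb c6 53 47 fb c6.
byte 0: 118 XOR  83 =  37
byte 1:  43 XOR  71 = 108
byte 2: 147 XOR 251 = 104
byte 3:   4 XOR 198 = 194
byte 4: 226 XOR  83 = 177
byte 5:  89 XOR  71 =  30
byte 6:  69 XOR 251 = 190
byte 7:  23 XOR 198 = 209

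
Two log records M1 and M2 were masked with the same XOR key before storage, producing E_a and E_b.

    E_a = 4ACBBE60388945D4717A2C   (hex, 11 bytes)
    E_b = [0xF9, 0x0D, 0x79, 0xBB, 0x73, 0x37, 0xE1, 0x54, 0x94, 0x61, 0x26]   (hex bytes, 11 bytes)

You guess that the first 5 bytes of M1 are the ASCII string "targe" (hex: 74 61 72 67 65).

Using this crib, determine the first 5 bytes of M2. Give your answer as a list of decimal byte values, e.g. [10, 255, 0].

[199, 167, 181, 188, 46]

First, E_a ⊕ E_b = (M1 ⊕ K) ⊕ (M2 ⊕ K) = M1 ⊕ M2, so the key drops out. Then M2 = (M1 ⊕ M2) ⊕ M1 over the first 5 bytes.
byte 0: (4a xor f9) xor 74 = b3 xor 74 = c7
byte 1: (cb xor 0d) xor 61 = c6 xor 61 = a7
byte 2: (be xor 79) xor 72 = c7 xor 72 = b5
byte 3: (60 xor bb) xor 67 = db xor 67 = bc
byte 4: (38 xor 73) xor 65 = 4b xor 65 = 2e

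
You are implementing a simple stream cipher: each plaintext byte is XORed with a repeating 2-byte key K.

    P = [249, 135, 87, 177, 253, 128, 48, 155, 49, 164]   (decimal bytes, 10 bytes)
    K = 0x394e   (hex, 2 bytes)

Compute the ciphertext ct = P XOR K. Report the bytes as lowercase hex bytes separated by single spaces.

The 2-byte key repeats, so the effective keystream is 39 4e 39 4e 39 4e 39 4e 39 4e.
byte 0: f9 XOR 39 = c0
byte 1: 87 XOR 4e = c9
byte 2: 57 XOR 39 = 6e
byte 3: b1 XOR 4e = ff
byte 4: fd XOR 39 = c4
byte 5: 80 XOR 4e = ce
byte 6: 30 XOR 39 = 09
byte 7: 9b XOR 4e = d5
byte 8: 31 XOR 39 = 08
byte 9: a4 XOR 4e = ea

c0 c9 6e ff c4 ce 09 d5 08 ea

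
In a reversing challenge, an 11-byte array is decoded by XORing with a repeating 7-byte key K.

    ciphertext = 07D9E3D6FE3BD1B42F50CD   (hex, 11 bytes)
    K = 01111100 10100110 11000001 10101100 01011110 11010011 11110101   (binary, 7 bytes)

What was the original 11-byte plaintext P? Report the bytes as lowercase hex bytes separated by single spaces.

7b 7f 22 7a a0 e8 24 c8 89 91 61

The 7-byte key repeats, so the effective keystream is 7c a6 c1 ac 5e d3 f5 7c a6 c1 ac.
byte 0:   7 xor 124 = 123
byte 1: 217 xor 166 = 127
byte 2: 227 xor 193 =  34
byte 3: 214 xor 172 = 122
byte 4: 254 xor  94 = 160
byte 5:  59 xor 211 = 232
byte 6: 209 xor 245 =  36
byte 7: 180 xor 124 = 200
byte 8:  47 xor 166 = 137
byte 9:  80 xor 193 = 145
byte 10: 205 xor 172 =  97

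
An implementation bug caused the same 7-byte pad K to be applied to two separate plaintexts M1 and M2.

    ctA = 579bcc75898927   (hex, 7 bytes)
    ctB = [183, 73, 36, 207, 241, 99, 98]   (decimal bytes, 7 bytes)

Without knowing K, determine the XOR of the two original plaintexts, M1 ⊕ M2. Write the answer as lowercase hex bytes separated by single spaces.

e0 d2 e8 ba 78 ea 45

ctA ⊕ ctB = (M1 ⊕ K) ⊕ (M2 ⊕ K) = M1 ⊕ M2 — the shared key cancels under XOR.
byte 0: 57 ^ b7 = e0
byte 1: 9b ^ 49 = d2
byte 2: cc ^ 24 = e8
byte 3: 75 ^ cf = ba
byte 4: 89 ^ f1 = 78
byte 5: 89 ^ 63 = ea
byte 6: 27 ^ 62 = 45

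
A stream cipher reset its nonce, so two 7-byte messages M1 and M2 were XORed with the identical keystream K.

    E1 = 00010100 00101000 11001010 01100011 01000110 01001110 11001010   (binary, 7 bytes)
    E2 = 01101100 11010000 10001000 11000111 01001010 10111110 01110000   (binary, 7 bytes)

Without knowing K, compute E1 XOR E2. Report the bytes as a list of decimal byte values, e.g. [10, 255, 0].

E1 ⊕ E2 = (M1 ⊕ K) ⊕ (M2 ⊕ K) = M1 ⊕ M2 — the shared key cancels under XOR.
00010100 ^ 01101100 = 01111000
00101000 ^ 11010000 = 11111000
11001010 ^ 10001000 = 01000010
01100011 ^ 11000111 = 10100100
01000110 ^ 01001010 = 00001100
01001110 ^ 10111110 = 11110000
11001010 ^ 01110000 = 10111010

[120, 248, 66, 164, 12, 240, 186]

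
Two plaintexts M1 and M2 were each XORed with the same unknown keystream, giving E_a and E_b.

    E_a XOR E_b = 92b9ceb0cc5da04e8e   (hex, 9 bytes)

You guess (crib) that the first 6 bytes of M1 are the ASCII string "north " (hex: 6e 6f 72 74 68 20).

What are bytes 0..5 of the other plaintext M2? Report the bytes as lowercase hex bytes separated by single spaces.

Since E_a ⊕ E_b = M1 ⊕ M2, XORing with the guessed M1 bytes yields the corresponding M2 bytes: M2 = (E_a ⊕ E_b) ⊕ M1.
92 ⊕ 6e = fc
b9 ⊕ 6f = d6
ce ⊕ 72 = bc
b0 ⊕ 74 = c4
cc ⊕ 68 = a4
5d ⊕ 20 = 7d

fc d6 bc c4 a4 7d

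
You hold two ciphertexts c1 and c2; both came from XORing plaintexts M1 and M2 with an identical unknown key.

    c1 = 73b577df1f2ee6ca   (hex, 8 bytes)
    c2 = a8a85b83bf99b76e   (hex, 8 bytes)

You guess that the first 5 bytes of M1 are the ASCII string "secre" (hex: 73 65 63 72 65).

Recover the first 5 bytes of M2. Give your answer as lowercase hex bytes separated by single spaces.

a8 78 4f 2e c5

First, c1 ⊕ c2 = (M1 ⊕ K) ⊕ (M2 ⊕ K) = M1 ⊕ M2, so the key drops out. Then M2 = (M1 ⊕ M2) ⊕ M1 over the first 5 bytes.
byte 0: (73 XOR a8) XOR 73 = db XOR 73 = a8
byte 1: (b5 XOR a8) XOR 65 = 1d XOR 65 = 78
byte 2: (77 XOR 5b) XOR 63 = 2c XOR 63 = 4f
byte 3: (df XOR 83) XOR 72 = 5c XOR 72 = 2e
byte 4: (1f XOR bf) XOR 65 = a0 XOR 65 = c5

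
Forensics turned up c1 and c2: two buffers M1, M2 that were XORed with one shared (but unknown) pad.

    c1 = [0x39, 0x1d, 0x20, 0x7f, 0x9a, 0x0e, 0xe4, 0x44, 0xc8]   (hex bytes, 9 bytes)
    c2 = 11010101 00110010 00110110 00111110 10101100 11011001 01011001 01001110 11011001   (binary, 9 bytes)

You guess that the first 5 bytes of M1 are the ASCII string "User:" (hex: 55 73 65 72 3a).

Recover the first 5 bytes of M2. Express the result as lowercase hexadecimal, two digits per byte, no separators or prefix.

b95c73330c

First, c1 ⊕ c2 = (M1 ⊕ K) ⊕ (M2 ⊕ K) = M1 ⊕ M2, so the key drops out. Then M2 = (M1 ⊕ M2) ⊕ M1 over the first 5 bytes.
byte 0: (39 ^ d5) ^ 55 = ec ^ 55 = b9
byte 1: (1d ^ 32) ^ 73 = 2f ^ 73 = 5c
byte 2: (20 ^ 36) ^ 65 = 16 ^ 65 = 73
byte 3: (7f ^ 3e) ^ 72 = 41 ^ 72 = 33
byte 4: (9a ^ ac) ^ 3a = 36 ^ 3a = 0c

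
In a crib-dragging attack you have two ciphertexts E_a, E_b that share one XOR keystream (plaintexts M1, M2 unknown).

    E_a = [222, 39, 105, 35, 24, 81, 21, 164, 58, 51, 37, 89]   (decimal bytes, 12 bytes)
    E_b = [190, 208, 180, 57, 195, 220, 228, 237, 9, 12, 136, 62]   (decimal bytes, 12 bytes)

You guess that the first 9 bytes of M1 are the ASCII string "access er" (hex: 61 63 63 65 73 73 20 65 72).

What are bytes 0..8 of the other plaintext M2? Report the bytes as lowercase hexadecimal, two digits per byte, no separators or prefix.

First, E_a ⊕ E_b = (M1 ⊕ K) ⊕ (M2 ⊕ K) = M1 ⊕ M2, so the key drops out. Then M2 = (M1 ⊕ M2) ⊕ M1 over the first 9 bytes.
byte 0: (de ^ be) ^ 61 = 60 ^ 61 = 01
byte 1: (27 ^ d0) ^ 63 = f7 ^ 63 = 94
byte 2: (69 ^ b4) ^ 63 = dd ^ 63 = be
byte 3: (23 ^ 39) ^ 65 = 1a ^ 65 = 7f
byte 4: (18 ^ c3) ^ 73 = db ^ 73 = a8
byte 5: (51 ^ dc) ^ 73 = 8d ^ 73 = fe
byte 6: (15 ^ e4) ^ 20 = f1 ^ 20 = d1
byte 7: (a4 ^ ed) ^ 65 = 49 ^ 65 = 2c
byte 8: (3a ^ 09) ^ 72 = 33 ^ 72 = 41

0194be7fa8fed12c41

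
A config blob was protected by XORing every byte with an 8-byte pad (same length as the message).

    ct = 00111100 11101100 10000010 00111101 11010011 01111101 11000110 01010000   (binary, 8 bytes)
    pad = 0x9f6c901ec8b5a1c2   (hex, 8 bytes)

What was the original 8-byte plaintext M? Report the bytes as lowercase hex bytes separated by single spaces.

a3 80 12 23 1b c8 67 92

 60 ⊕ 159 = 163
236 ⊕ 108 = 128
130 ⊕ 144 =  18
 61 ⊕  30 =  35
211 ⊕ 200 =  27
125 ⊕ 181 = 200
198 ⊕ 161 = 103
 80 ⊕ 194 = 146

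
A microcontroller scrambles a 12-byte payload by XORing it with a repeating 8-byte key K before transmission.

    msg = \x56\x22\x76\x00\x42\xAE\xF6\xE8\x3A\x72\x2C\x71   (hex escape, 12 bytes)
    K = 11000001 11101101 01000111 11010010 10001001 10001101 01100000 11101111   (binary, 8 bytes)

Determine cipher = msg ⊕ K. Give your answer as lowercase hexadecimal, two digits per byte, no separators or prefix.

The 8-byte key repeats, so the effective keystream is c1 ed 47 d2 89 8d 60 ef c1 ed 47 d2.
byte 0: 56 xor c1 = 97
byte 1: 22 xor ed = cf
byte 2: 76 xor 47 = 31
byte 3: 00 xor d2 = d2
byte 4: 42 xor 89 = cb
byte 5: ae xor 8d = 23
byte 6: f6 xor 60 = 96
byte 7: e8 xor ef = 07
byte 8: 3a xor c1 = fb
byte 9: 72 xor ed = 9f
byte 10: 2c xor 47 = 6b
byte 11: 71 xor d2 = a3

97cf31d2cb239607fb9f6ba3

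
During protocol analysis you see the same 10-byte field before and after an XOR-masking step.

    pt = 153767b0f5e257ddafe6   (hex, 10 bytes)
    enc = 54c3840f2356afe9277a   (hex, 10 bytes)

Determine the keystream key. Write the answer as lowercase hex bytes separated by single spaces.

41 f4 e3 bf d6 b4 f8 34 88 9c

Since enc = pt ⊕ key, XORing both sides with pt gives key = pt ⊕ enc.
15 XOR 54 = 41
37 XOR c3 = f4
67 XOR 84 = e3
b0 XOR 0f = bf
f5 XOR 23 = d6
e2 XOR 56 = b4
57 XOR af = f8
dd XOR e9 = 34
af XOR 27 = 88
e6 XOR 7a = 9c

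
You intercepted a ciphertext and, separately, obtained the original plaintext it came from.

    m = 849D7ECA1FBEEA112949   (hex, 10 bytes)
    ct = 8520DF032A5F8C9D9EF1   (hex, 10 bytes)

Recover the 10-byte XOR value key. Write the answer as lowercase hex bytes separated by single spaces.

Since ct = m ⊕ key, XORing both sides with m gives key = m ⊕ ct.
10000100 xor 10000101 = 00000001
10011101 xor 00100000 = 10111101
01111110 xor 11011111 = 10100001
11001010 xor 00000011 = 11001001
00011111 xor 00101010 = 00110101
10111110 xor 01011111 = 11100001
11101010 xor 10001100 = 01100110
00010001 xor 10011101 = 10001100
00101001 xor 10011110 = 10110111
01001001 xor 11110001 = 10111000

01 bd a1 c9 35 e1 66 8c b7 b8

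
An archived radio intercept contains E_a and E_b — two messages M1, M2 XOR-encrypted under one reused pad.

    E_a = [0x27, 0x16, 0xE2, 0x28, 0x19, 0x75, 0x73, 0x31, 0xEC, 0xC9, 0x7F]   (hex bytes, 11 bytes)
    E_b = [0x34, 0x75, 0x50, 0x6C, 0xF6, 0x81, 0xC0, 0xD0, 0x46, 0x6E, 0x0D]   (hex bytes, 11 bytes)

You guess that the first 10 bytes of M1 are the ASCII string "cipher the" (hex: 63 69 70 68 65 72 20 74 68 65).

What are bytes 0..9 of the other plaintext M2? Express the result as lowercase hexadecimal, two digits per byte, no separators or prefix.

First, E_a ⊕ E_b = (M1 ⊕ K) ⊕ (M2 ⊕ K) = M1 ⊕ M2, so the key drops out. Then M2 = (M1 ⊕ M2) ⊕ M1 over the first 10 bytes.
byte 0: (27 xor 34) xor 63 = 13 xor 63 = 70
byte 1: (16 xor 75) xor 69 = 63 xor 69 = 0a
byte 2: (e2 xor 50) xor 70 = b2 xor 70 = c2
byte 3: (28 xor 6c) xor 68 = 44 xor 68 = 2c
byte 4: (19 xor f6) xor 65 = ef xor 65 = 8a
byte 5: (75 xor 81) xor 72 = f4 xor 72 = 86
byte 6: (73 xor c0) xor 20 = b3 xor 20 = 93
byte 7: (31 xor d0) xor 74 = e1 xor 74 = 95
byte 8: (ec xor 46) xor 68 = aa xor 68 = c2
byte 9: (c9 xor 6e) xor 65 = a7 xor 65 = c2

700ac22c8a869395c2c2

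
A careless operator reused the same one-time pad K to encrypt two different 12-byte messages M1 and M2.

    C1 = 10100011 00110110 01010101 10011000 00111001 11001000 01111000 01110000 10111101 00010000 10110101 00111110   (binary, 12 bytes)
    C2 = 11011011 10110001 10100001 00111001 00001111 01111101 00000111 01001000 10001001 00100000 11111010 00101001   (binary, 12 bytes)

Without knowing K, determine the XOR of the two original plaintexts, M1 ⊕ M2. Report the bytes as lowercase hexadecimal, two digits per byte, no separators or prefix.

7887f4a136b57f3834304f17

C1 ⊕ C2 = (M1 ⊕ K) ⊕ (M2 ⊕ K) = M1 ⊕ M2 — the shared key cancels under XOR.
byte 0: 10100011 xor 11011011 = 01111000
byte 1: 00110110 xor 10110001 = 10000111
byte 2: 01010101 xor 10100001 = 11110100
byte 3: 10011000 xor 00111001 = 10100001
byte 4: 00111001 xor 00001111 = 00110110
byte 5: 11001000 xor 01111101 = 10110101
byte 6: 01111000 xor 00000111 = 01111111
byte 7: 01110000 xor 01001000 = 00111000
byte 8: 10111101 xor 10001001 = 00110100
byte 9: 00010000 xor 00100000 = 00110000
byte 10: 10110101 xor 11111010 = 01001111
byte 11: 00111110 xor 00101001 = 00010111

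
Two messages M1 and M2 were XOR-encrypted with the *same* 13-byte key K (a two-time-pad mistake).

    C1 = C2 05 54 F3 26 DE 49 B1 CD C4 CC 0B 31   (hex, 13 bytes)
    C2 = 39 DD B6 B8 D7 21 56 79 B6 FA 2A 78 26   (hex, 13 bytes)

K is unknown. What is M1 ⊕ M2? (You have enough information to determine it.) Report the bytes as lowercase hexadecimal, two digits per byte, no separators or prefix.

fbd8e24bf1ff1fc87b3ee67317

C1 ⊕ C2 = (M1 ⊕ K) ⊕ (M2 ⊕ K) = M1 ⊕ M2 — the shared key cancels under XOR.
c2 ^ 39 = fb
05 ^ dd = d8
54 ^ b6 = e2
f3 ^ b8 = 4b
26 ^ d7 = f1
de ^ 21 = ff
49 ^ 56 = 1f
b1 ^ 79 = c8
cd ^ b6 = 7b
c4 ^ fa = 3e
cc ^ 2a = e6
0b ^ 78 = 73
31 ^ 26 = 17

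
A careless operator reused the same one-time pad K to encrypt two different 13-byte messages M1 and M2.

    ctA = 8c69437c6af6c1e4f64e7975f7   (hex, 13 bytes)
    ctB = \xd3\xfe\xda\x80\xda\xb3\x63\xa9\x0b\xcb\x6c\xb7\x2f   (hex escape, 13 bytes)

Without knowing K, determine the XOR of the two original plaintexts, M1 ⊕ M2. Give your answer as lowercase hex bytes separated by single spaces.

5f 97 99 fc b0 45 a2 4d fd 85 15 c2 d8

ctA ⊕ ctB = (M1 ⊕ K) ⊕ (M2 ⊕ K) = M1 ⊕ M2 — the shared key cancels under XOR.
byte 0: 10001100 XOR 11010011 = 01011111
byte 1: 01101001 XOR 11111110 = 10010111
byte 2: 01000011 XOR 11011010 = 10011001
byte 3: 01111100 XOR 10000000 = 11111100
byte 4: 01101010 XOR 11011010 = 10110000
byte 5: 11110110 XOR 10110011 = 01000101
byte 6: 11000001 XOR 01100011 = 10100010
byte 7: 11100100 XOR 10101001 = 01001101
byte 8: 11110110 XOR 00001011 = 11111101
byte 9: 01001110 XOR 11001011 = 10000101
byte 10: 01111001 XOR 01101100 = 00010101
byte 11: 01110101 XOR 10110111 = 11000010
byte 12: 11110111 XOR 00101111 = 11011000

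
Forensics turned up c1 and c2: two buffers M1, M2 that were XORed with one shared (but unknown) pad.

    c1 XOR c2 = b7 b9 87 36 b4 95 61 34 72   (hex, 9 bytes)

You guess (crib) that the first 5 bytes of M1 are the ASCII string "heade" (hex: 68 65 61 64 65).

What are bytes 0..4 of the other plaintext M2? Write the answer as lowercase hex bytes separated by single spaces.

df dc e6 52 d1

Since c1 ⊕ c2 = M1 ⊕ M2, XORing with the guessed M1 bytes yields the corresponding M2 bytes: M2 = (c1 ⊕ c2) ⊕ M1.
b7 XOR 68 = df
b9 XOR 65 = dc
87 XOR 61 = e6
36 XOR 64 = 52
b4 XOR 65 = d1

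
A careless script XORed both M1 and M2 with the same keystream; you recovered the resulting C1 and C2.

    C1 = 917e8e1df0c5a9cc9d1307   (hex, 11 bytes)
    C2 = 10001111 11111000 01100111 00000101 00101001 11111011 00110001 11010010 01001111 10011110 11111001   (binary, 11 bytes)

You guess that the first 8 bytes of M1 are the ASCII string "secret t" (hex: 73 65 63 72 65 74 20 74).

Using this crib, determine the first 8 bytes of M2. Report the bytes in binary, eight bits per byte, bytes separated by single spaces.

First, C1 ⊕ C2 = (M1 ⊕ K) ⊕ (M2 ⊕ K) = M1 ⊕ M2, so the key drops out. Then M2 = (M1 ⊕ M2) ⊕ M1 over the first 8 bytes.
byte 0: (91 XOR 8f) XOR 73 = 1e XOR 73 = 6d
byte 1: (7e XOR f8) XOR 65 = 86 XOR 65 = e3
byte 2: (8e XOR 67) XOR 63 = e9 XOR 63 = 8a
byte 3: (1d XOR 05) XOR 72 = 18 XOR 72 = 6a
byte 4: (f0 XOR 29) XOR 65 = d9 XOR 65 = bc
byte 5: (c5 XOR fb) XOR 74 = 3e XOR 74 = 4a
byte 6: (a9 XOR 31) XOR 20 = 98 XOR 20 = b8
byte 7: (cc XOR d2) XOR 74 = 1e XOR 74 = 6a

01101101 11100011 10001010 01101010 10111100 01001010 10111000 01101010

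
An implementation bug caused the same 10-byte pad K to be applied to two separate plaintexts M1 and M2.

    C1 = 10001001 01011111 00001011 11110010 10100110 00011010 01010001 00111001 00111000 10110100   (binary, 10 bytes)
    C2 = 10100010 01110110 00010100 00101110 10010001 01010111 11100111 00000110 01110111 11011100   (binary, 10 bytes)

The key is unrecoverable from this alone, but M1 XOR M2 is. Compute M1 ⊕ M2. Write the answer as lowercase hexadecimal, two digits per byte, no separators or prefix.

2b291fdc374db63f4f68

C1 ⊕ C2 = (M1 ⊕ K) ⊕ (M2 ⊕ K) = M1 ⊕ M2 — the shared key cancels under XOR.
89 ⊕ a2 = 2b
5f ⊕ 76 = 29
0b ⊕ 14 = 1f
f2 ⊕ 2e = dc
a6 ⊕ 91 = 37
1a ⊕ 57 = 4d
51 ⊕ e7 = b6
39 ⊕ 06 = 3f
38 ⊕ 77 = 4f
b4 ⊕ dc = 68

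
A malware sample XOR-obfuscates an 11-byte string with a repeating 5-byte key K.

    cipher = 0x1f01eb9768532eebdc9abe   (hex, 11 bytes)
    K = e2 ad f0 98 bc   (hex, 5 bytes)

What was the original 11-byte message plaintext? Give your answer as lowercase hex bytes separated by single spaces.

fd ac 1b 0f d4 b1 83 1b 44 26 5c

The 5-byte key repeats, so the effective keystream is e2 ad f0 98 bc e2 ad f0 98 bc e2.
byte 0: 00011111 xor 11100010 = 11111101
byte 1: 00000001 xor 10101101 = 10101100
byte 2: 11101011 xor 11110000 = 00011011
byte 3: 10010111 xor 10011000 = 00001111
byte 4: 01101000 xor 10111100 = 11010100
byte 5: 01010011 xor 11100010 = 10110001
byte 6: 00101110 xor 10101101 = 10000011
byte 7: 11101011 xor 11110000 = 00011011
byte 8: 11011100 xor 10011000 = 01000100
byte 9: 10011010 xor 10111100 = 00100110
byte 10: 10111110 xor 11100010 = 01011100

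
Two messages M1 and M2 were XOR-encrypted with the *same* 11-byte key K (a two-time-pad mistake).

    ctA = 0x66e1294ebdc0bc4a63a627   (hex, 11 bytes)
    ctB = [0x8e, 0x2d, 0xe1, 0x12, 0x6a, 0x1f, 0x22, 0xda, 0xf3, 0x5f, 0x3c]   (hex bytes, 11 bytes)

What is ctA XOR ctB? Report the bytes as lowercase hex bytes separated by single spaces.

ctA ⊕ ctB = (M1 ⊕ K) ⊕ (M2 ⊕ K) = M1 ⊕ M2 — the shared key cancels under XOR.
66 xor 8e = e8
e1 xor 2d = cc
29 xor e1 = c8
4e xor 12 = 5c
bd xor 6a = d7
c0 xor 1f = df
bc xor 22 = 9e
4a xor da = 90
63 xor f3 = 90
a6 xor 5f = f9
27 xor 3c = 1b

e8 cc c8 5c d7 df 9e 90 90 f9 1b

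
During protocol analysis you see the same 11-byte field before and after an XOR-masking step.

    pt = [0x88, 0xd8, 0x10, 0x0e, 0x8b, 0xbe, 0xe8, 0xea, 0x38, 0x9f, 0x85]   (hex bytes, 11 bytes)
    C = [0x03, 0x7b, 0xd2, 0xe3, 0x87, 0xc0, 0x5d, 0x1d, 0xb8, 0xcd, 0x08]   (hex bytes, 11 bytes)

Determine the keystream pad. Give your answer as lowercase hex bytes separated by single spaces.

Since C = pt ⊕ pad, XORing both sides with pt gives pad = pt ⊕ C.
136 xor   3 = 139
216 xor 123 = 163
 16 xor 210 = 194
 14 xor 227 = 237
139 xor 135 =  12
190 xor 192 = 126
232 xor  93 = 181
234 xor  29 = 247
 56 xor 184 = 128
159 xor 205 =  82
133 xor   8 = 141

8b a3 c2 ed 0c 7e b5 f7 80 52 8d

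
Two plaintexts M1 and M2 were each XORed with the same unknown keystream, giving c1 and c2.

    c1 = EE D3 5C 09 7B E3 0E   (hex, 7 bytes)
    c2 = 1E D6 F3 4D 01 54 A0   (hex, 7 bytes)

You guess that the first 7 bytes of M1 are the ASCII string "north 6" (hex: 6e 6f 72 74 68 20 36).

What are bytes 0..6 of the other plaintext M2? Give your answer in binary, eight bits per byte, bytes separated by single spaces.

10011110 01101010 11011101 00110000 00010010 10010111 10011000

First, c1 ⊕ c2 = (M1 ⊕ K) ⊕ (M2 ⊕ K) = M1 ⊕ M2, so the key drops out. Then M2 = (M1 ⊕ M2) ⊕ M1 over the first 7 bytes.
byte 0: (ee xor 1e) xor 6e = f0 xor 6e = 9e
byte 1: (d3 xor d6) xor 6f = 05 xor 6f = 6a
byte 2: (5c xor f3) xor 72 = af xor 72 = dd
byte 3: (09 xor 4d) xor 74 = 44 xor 74 = 30
byte 4: (7b xor 01) xor 68 = 7a xor 68 = 12
byte 5: (e3 xor 54) xor 20 = b7 xor 20 = 97
byte 6: (0e xor a0) xor 36 = ae xor 36 = 98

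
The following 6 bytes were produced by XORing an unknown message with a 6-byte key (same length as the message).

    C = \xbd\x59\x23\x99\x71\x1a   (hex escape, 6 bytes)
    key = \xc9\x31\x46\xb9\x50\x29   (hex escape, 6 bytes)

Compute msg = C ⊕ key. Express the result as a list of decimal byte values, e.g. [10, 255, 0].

[116, 104, 101, 32, 33, 51]

XOR is its own inverse, so applying the key byte-wise gives the result directly.
byte 0: 10111101 ^ 11001001 = 01110100
byte 1: 01011001 ^ 00110001 = 01101000
byte 2: 00100011 ^ 01000110 = 01100101
byte 3: 10011001 ^ 10111001 = 00100000
byte 4: 01110001 ^ 01010000 = 00100001
byte 5: 00011010 ^ 00101001 = 00110011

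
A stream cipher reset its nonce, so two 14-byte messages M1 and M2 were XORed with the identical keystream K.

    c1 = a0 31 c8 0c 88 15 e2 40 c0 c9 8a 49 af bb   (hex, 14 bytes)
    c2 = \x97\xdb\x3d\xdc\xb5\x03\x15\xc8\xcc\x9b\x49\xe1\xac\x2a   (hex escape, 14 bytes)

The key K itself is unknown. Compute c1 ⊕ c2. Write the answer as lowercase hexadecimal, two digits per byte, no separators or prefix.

37eaf5d03d16f7880c52c3a80391

c1 ⊕ c2 = (M1 ⊕ K) ⊕ (M2 ⊕ K) = M1 ⊕ M2 — the shared key cancels under XOR.
a0 XOR 97 = 37
31 XOR db = ea
c8 XOR 3d = f5
0c XOR dc = d0
88 XOR b5 = 3d
15 XOR 03 = 16
e2 XOR 15 = f7
40 XOR c8 = 88
c0 XOR cc = 0c
c9 XOR 9b = 52
8a XOR 49 = c3
49 XOR e1 = a8
af XOR ac = 03
bb XOR 2a = 91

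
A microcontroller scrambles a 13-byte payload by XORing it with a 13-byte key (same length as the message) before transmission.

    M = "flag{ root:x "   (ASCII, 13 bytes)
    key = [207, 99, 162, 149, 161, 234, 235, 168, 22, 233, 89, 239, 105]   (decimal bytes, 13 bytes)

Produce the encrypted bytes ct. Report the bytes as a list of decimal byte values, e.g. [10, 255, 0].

XOR is its own inverse, so applying the key byte-wise gives the result directly.
66 ^ cf = a9
6c ^ 63 = 0f
61 ^ a2 = c3
67 ^ 95 = f2
7b ^ a1 = da
20 ^ ea = ca
72 ^ eb = 99
6f ^ a8 = c7
6f ^ 16 = 79
74 ^ e9 = 9d
3a ^ 59 = 63
78 ^ ef = 97
20 ^ 69 = 49

[169, 15, 195, 242, 218, 202, 153, 199, 121, 157, 99, 151, 73]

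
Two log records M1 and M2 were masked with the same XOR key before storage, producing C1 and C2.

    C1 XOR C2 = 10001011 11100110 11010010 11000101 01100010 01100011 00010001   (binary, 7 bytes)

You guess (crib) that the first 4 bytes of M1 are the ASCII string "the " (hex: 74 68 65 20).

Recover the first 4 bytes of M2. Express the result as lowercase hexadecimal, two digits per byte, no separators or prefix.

Since C1 ⊕ C2 = M1 ⊕ M2, XORing with the guessed M1 bytes yields the corresponding M2 bytes: M2 = (C1 ⊕ C2) ⊕ M1.
10001011 ^ 01110100 = 11111111
11100110 ^ 01101000 = 10001110
11010010 ^ 01100101 = 10110111
11000101 ^ 00100000 = 11100101

ff8eb7e5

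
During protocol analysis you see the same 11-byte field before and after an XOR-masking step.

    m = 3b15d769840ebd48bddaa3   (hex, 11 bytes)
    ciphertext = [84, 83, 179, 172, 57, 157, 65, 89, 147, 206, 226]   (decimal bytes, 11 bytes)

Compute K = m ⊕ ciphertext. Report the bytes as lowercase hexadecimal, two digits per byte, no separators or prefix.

Since ciphertext = m ⊕ K, XORing both sides with m gives K = m ⊕ ciphertext.
byte 0: 3b ^ 54 = 6f
byte 1: 15 ^ 53 = 46
byte 2: d7 ^ b3 = 64
byte 3: 69 ^ ac = c5
byte 4: 84 ^ 39 = bd
byte 5: 0e ^ 9d = 93
byte 6: bd ^ 41 = fc
byte 7: 48 ^ 59 = 11
byte 8: bd ^ 93 = 2e
byte 9: da ^ ce = 14
byte 10: a3 ^ e2 = 41

6f4664c5bd93fc112e1441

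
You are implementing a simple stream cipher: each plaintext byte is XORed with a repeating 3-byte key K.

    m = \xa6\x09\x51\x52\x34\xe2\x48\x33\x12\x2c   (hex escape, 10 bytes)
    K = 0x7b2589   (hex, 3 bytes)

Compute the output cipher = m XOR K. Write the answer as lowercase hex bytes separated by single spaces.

The 3-byte key repeats, so the effective keystream is 7b 25 89 7b 25 89 7b 25 89 7b.
byte 0: 10100110 XOR 01111011 = 11011101
byte 1: 00001001 XOR 00100101 = 00101100
byte 2: 01010001 XOR 10001001 = 11011000
byte 3: 01010010 XOR 01111011 = 00101001
byte 4: 00110100 XOR 00100101 = 00010001
byte 5: 11100010 XOR 10001001 = 01101011
byte 6: 01001000 XOR 01111011 = 00110011
byte 7: 00110011 XOR 00100101 = 00010110
byte 8: 00010010 XOR 10001001 = 10011011
byte 9: 00101100 XOR 01111011 = 01010111

dd 2c d8 29 11 6b 33 16 9b 57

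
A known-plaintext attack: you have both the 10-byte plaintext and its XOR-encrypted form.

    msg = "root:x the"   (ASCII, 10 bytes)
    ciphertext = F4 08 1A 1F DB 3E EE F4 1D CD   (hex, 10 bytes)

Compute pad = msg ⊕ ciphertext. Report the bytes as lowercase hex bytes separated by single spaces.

86 67 75 6b e1 46 ce 80 75 a8

Since ciphertext = msg ⊕ pad, XORing both sides with msg gives pad = msg ⊕ ciphertext.
114 ⊕ 244 = 134
111 ⊕   8 = 103
111 ⊕  26 = 117
116 ⊕  31 = 107
 58 ⊕ 219 = 225
120 ⊕  62 =  70
 32 ⊕ 238 = 206
116 ⊕ 244 = 128
104 ⊕  29 = 117
101 ⊕ 205 = 168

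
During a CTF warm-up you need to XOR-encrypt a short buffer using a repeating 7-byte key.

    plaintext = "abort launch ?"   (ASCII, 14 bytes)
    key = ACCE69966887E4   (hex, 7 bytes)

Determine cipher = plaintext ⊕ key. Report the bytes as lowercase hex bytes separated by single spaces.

The 7-byte key repeats, so the effective keystream is ac ce 69 96 68 87 e4 ac ce 69 96 68 87 e4.
byte 0: 01100001 xor 10101100 = 11001101
byte 1: 01100010 xor 11001110 = 10101100
byte 2: 01101111 xor 01101001 = 00000110
byte 3: 01110010 xor 10010110 = 11100100
byte 4: 01110100 xor 01101000 = 00011100
byte 5: 00100000 xor 10000111 = 10100111
byte 6: 01101100 xor 11100100 = 10001000
byte 7: 01100001 xor 10101100 = 11001101
byte 8: 01110101 xor 11001110 = 10111011
byte 9: 01101110 xor 01101001 = 00000111
byte 10: 01100011 xor 10010110 = 11110101
byte 11: 01101000 xor 01101000 = 00000000
byte 12: 00100000 xor 10000111 = 10100111
byte 13: 00111111 xor 11100100 = 11011011

cd ac 06 e4 1c a7 88 cd bb 07 f5 00 a7 db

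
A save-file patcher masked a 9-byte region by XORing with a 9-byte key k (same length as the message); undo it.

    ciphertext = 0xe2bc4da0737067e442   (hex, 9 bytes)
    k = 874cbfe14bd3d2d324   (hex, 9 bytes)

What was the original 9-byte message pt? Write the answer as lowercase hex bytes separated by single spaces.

65 f0 f2 41 38 a3 b5 37 66

XOR is its own inverse, so applying the key byte-wise gives the result directly.
e2 ^ 87 = 65
bc ^ 4c = f0
4d ^ bf = f2
a0 ^ e1 = 41
73 ^ 4b = 38
70 ^ d3 = a3
67 ^ d2 = b5
e4 ^ d3 = 37
42 ^ 24 = 66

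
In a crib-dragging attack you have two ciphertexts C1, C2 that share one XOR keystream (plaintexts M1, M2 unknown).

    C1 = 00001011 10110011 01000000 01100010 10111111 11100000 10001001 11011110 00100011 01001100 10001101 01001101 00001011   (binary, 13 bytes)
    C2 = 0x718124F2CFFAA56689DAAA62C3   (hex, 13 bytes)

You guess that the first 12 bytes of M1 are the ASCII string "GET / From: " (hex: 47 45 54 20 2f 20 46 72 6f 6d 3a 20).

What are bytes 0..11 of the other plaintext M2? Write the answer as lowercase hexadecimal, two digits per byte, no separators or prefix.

First, C1 ⊕ C2 = (M1 ⊕ K) ⊕ (M2 ⊕ K) = M1 ⊕ M2, so the key drops out. Then M2 = (M1 ⊕ M2) ⊕ M1 over the first 12 bytes.
byte 0: (0b ^ 71) ^ 47 = 7a ^ 47 = 3d
byte 1: (b3 ^ 81) ^ 45 = 32 ^ 45 = 77
byte 2: (40 ^ 24) ^ 54 = 64 ^ 54 = 30
byte 3: (62 ^ f2) ^ 20 = 90 ^ 20 = b0
byte 4: (bf ^ cf) ^ 2f = 70 ^ 2f = 5f
byte 5: (e0 ^ fa) ^ 20 = 1a ^ 20 = 3a
byte 6: (89 ^ a5) ^ 46 = 2c ^ 46 = 6a
byte 7: (de ^ 66) ^ 72 = b8 ^ 72 = ca
byte 8: (23 ^ 89) ^ 6f = aa ^ 6f = c5
byte 9: (4c ^ da) ^ 6d = 96 ^ 6d = fb
byte 10: (8d ^ aa) ^ 3a = 27 ^ 3a = 1d
byte 11: (4d ^ 62) ^ 20 = 2f ^ 20 = 0f

3d7730b05f3a6acac5fb1d0f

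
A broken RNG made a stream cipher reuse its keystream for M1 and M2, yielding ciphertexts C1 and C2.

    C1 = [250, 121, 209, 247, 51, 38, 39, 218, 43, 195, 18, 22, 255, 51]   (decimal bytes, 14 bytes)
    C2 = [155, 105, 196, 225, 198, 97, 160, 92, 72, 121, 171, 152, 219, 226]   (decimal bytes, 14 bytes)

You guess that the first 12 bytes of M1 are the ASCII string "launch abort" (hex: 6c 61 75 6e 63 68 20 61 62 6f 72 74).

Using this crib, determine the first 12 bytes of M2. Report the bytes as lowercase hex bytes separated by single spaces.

First, C1 ⊕ C2 = (M1 ⊕ K) ⊕ (M2 ⊕ K) = M1 ⊕ M2, so the key drops out. Then M2 = (M1 ⊕ M2) ⊕ M1 over the first 12 bytes.
byte 0: (fa XOR 9b) XOR 6c = 61 XOR 6c = 0d
byte 1: (79 XOR 69) XOR 61 = 10 XOR 61 = 71
byte 2: (d1 XOR c4) XOR 75 = 15 XOR 75 = 60
byte 3: (f7 XOR e1) XOR 6e = 16 XOR 6e = 78
byte 4: (33 XOR c6) XOR 63 = f5 XOR 63 = 96
byte 5: (26 XOR 61) XOR 68 = 47 XOR 68 = 2f
byte 6: (27 XOR a0) XOR 20 = 87 XOR 20 = a7
byte 7: (da XOR 5c) XOR 61 = 86 XOR 61 = e7
byte 8: (2b XOR 48) XOR 62 = 63 XOR 62 = 01
byte 9: (c3 XOR 79) XOR 6f = ba XOR 6f = d5
byte 10: (12 XOR ab) XOR 72 = b9 XOR 72 = cb
byte 11: (16 XOR 98) XOR 74 = 8e XOR 74 = fa

0d 71 60 78 96 2f a7 e7 01 d5 cb fa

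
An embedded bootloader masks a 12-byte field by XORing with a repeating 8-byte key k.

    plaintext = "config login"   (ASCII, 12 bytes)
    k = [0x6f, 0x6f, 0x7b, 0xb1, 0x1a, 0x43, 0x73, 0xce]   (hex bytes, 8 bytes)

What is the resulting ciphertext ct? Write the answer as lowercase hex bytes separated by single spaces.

The 8-byte key repeats, so the effective keystream is 6f 6f 7b b1 1a 43 73 ce 6f 6f 7b b1.
byte 0: 63 ^ 6f = 0c
byte 1: 6f ^ 6f = 00
byte 2: 6e ^ 7b = 15
byte 3: 66 ^ b1 = d7
byte 4: 69 ^ 1a = 73
byte 5: 67 ^ 43 = 24
byte 6: 20 ^ 73 = 53
byte 7: 6c ^ ce = a2
byte 8: 6f ^ 6f = 00
byte 9: 67 ^ 6f = 08
byte 10: 69 ^ 7b = 12
byte 11: 6e ^ b1 = df

0c 00 15 d7 73 24 53 a2 00 08 12 df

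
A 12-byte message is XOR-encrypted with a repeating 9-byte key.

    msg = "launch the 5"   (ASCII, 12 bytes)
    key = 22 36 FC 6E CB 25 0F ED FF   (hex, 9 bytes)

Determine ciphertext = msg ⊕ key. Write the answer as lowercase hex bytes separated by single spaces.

The 9-byte key repeats, so the effective keystream is 22 36 fc 6e cb 25 0f ed ff 22 36 fc.
byte 0: 108 xor  34 =  78
byte 1:  97 xor  54 =  87
byte 2: 117 xor 252 = 137
byte 3: 110 xor 110 =   0
byte 4:  99 xor 203 = 168
byte 5: 104 xor  37 =  77
byte 6:  32 xor  15 =  47
byte 7: 116 xor 237 = 153
byte 8: 104 xor 255 = 151
byte 9: 101 xor  34 =  71
byte 10:  32 xor  54 =  22
byte 11:  53 xor 252 = 201

4e 57 89 00 a8 4d 2f 99 97 47 16 c9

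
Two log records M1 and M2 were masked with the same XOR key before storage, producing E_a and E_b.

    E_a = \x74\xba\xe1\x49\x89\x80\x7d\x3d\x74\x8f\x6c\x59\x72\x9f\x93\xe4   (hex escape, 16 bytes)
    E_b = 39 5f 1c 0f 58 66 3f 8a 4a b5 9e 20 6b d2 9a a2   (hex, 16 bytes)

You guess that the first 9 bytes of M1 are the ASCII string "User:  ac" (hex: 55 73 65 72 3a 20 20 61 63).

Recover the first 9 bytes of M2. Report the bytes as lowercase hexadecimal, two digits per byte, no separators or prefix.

First, E_a ⊕ E_b = (M1 ⊕ K) ⊕ (M2 ⊕ K) = M1 ⊕ M2, so the key drops out. Then M2 = (M1 ⊕ M2) ⊕ M1 over the first 9 bytes.
byte 0: (74 ⊕ 39) ⊕ 55 = 4d ⊕ 55 = 18
byte 1: (ba ⊕ 5f) ⊕ 73 = e5 ⊕ 73 = 96
byte 2: (e1 ⊕ 1c) ⊕ 65 = fd ⊕ 65 = 98
byte 3: (49 ⊕ 0f) ⊕ 72 = 46 ⊕ 72 = 34
byte 4: (89 ⊕ 58) ⊕ 3a = d1 ⊕ 3a = eb
byte 5: (80 ⊕ 66) ⊕ 20 = e6 ⊕ 20 = c6
byte 6: (7d ⊕ 3f) ⊕ 20 = 42 ⊕ 20 = 62
byte 7: (3d ⊕ 8a) ⊕ 61 = b7 ⊕ 61 = d6
byte 8: (74 ⊕ 4a) ⊕ 63 = 3e ⊕ 63 = 5d

18969834ebc662d65d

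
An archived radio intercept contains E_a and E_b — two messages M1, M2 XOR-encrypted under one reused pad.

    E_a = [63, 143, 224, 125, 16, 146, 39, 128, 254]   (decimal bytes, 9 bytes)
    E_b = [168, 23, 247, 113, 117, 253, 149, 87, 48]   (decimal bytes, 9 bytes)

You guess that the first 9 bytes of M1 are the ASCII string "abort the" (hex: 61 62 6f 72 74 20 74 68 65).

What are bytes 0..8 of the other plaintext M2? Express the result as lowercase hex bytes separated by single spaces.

First, E_a ⊕ E_b = (M1 ⊕ K) ⊕ (M2 ⊕ K) = M1 ⊕ M2, so the key drops out. Then M2 = (M1 ⊕ M2) ⊕ M1 over the first 9 bytes.
byte 0: (3f ^ a8) ^ 61 = 97 ^ 61 = f6
byte 1: (8f ^ 17) ^ 62 = 98 ^ 62 = fa
byte 2: (e0 ^ f7) ^ 6f = 17 ^ 6f = 78
byte 3: (7d ^ 71) ^ 72 = 0c ^ 72 = 7e
byte 4: (10 ^ 75) ^ 74 = 65 ^ 74 = 11
byte 5: (92 ^ fd) ^ 20 = 6f ^ 20 = 4f
byte 6: (27 ^ 95) ^ 74 = b2 ^ 74 = c6
byte 7: (80 ^ 57) ^ 68 = d7 ^ 68 = bf
byte 8: (fe ^ 30) ^ 65 = ce ^ 65 = ab

f6 fa 78 7e 11 4f c6 bf ab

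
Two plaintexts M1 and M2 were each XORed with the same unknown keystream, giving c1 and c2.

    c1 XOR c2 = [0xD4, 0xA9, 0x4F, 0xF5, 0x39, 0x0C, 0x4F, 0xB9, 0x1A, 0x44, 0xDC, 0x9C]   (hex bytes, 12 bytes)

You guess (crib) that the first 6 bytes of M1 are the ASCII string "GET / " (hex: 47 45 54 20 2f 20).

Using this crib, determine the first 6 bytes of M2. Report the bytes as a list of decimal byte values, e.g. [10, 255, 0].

[147, 236, 27, 213, 22, 44]

Since c1 ⊕ c2 = M1 ⊕ M2, XORing with the guessed M1 bytes yields the corresponding M2 bytes: M2 = (c1 ⊕ c2) ⊕ M1.
d4 XOR 47 = 93
a9 XOR 45 = ec
4f XOR 54 = 1b
f5 XOR 20 = d5
39 XOR 2f = 16
0c XOR 20 = 2c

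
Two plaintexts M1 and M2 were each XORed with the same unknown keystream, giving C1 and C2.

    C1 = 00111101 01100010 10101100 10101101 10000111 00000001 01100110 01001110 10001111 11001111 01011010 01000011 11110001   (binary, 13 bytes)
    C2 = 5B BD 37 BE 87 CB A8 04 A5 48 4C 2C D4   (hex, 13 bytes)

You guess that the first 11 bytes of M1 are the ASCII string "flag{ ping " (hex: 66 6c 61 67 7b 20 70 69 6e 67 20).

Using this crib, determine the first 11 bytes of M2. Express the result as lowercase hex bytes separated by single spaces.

00 b3 fa 74 7b ea be 23 44 e0 36

First, C1 ⊕ C2 = (M1 ⊕ K) ⊕ (M2 ⊕ K) = M1 ⊕ M2, so the key drops out. Then M2 = (M1 ⊕ M2) ⊕ M1 over the first 11 bytes.
byte 0: (3d ^ 5b) ^ 66 = 66 ^ 66 = 00
byte 1: (62 ^ bd) ^ 6c = df ^ 6c = b3
byte 2: (ac ^ 37) ^ 61 = 9b ^ 61 = fa
byte 3: (ad ^ be) ^ 67 = 13 ^ 67 = 74
byte 4: (87 ^ 87) ^ 7b = 00 ^ 7b = 7b
byte 5: (01 ^ cb) ^ 20 = ca ^ 20 = ea
byte 6: (66 ^ a8) ^ 70 = ce ^ 70 = be
byte 7: (4e ^ 04) ^ 69 = 4a ^ 69 = 23
byte 8: (8f ^ a5) ^ 6e = 2a ^ 6e = 44
byte 9: (cf ^ 48) ^ 67 = 87 ^ 67 = e0
byte 10: (5a ^ 4c) ^ 20 = 16 ^ 20 = 36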